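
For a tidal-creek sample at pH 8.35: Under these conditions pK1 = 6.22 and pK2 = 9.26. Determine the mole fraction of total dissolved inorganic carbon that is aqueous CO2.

α₀ = 1 / (1 + K1/[H⁺] + K1K2/[H⁺]²) = 1 / (1 + 10^+2.13 + 10^+1.22)
   = 1 / (1 + 134.90 + 16.596) = 1/152.49 = 0.006558

α₀ = 0.00656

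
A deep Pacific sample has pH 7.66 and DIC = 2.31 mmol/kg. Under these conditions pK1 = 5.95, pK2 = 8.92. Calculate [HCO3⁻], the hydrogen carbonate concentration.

[HCO3⁻] = 2.15 mmol/kg

α₁ = 1 / (1 + [H⁺]/K1 + K2/[H⁺]) = 1 / (1 + 10^-1.71 + 10^-1.26)
   = 1 / (1 + 0.019498 + 0.054954) = 1/1.0745 = 0.9307
[HCO3⁻] = α₁ × DIC = 0.9307 × 2.31 = 2.15 mmol/kg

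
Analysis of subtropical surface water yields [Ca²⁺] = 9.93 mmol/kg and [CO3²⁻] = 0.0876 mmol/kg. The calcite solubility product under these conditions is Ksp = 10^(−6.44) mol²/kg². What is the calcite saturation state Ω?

Ksp = 10^(−6.44) = 3.631×10^-7
Ω = [Ca²⁺][CO3²⁻]/Ksp = (9.93×10^-3)(0.0876×10^-3) / 3.631×10^-7 = 2.40

Ω = 2.40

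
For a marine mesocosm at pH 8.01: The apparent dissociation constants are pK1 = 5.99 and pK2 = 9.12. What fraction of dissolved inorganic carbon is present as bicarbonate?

α₁ = 1 / (1 + [H⁺]/K1 + K2/[H⁺]) = 1 / (1 + 10^-2.02 + 10^-1.11)
   = 1 / (1 + 0.0095499 + 0.077625) = 1/1.0872 = 0.9198

α₁ = 0.920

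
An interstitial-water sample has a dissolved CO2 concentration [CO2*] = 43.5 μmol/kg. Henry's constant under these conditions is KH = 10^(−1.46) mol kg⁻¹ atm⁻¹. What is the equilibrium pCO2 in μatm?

KH = 10^(−1.46) = 3.467×10^-2 mol kg⁻¹ atm⁻¹
pCO2 = [CO2*]/KH = 43.5×10^-6 / 3.467×10^-2 = 1.25×10^-3 atm = 1250 μatm

pCO2 = 1250 μatm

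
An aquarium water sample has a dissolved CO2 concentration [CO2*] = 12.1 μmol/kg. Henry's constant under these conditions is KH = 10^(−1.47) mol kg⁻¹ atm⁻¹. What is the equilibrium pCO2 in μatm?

KH = 10^(−1.47) = 3.388×10^-2 mol kg⁻¹ atm⁻¹
pCO2 = [CO2*]/KH = 12.1×10^-6 / 3.388×10^-2 = 3.57×10^-4 atm = 357 μatm

pCO2 = 357 μatm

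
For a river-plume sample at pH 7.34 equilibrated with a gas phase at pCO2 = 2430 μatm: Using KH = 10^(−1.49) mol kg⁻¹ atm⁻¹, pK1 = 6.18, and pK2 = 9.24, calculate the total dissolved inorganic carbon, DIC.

[CO2*] = KH · pCO2 = 10^(−1.49) × 2430×10^-6 = 7.863×10^-5 mol/kg
α₀ = 1/(1 + K1/[H⁺] + K1K2/[H⁺]²) = 1/(1 + 10^+1.16 + 10^-0.74) = 0.06395
DIC = [CO2*]/α₀ = 7.863×10^-5 / 0.06395 = 1.23 mmol/kg

DIC = 1.23 mmol/kg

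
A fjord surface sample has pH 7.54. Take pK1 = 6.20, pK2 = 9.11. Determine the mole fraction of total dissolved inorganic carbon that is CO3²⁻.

α₂ = 1 / (1 + [H⁺]/K2 + [H⁺]²/(K1K2)) = 1 / (1 + 10^+1.57 + 10^+0.23)
   = 1 / (1 + 37.154 + 1.6982) = 1/39.852 = 0.02509

α₂ = 0.0251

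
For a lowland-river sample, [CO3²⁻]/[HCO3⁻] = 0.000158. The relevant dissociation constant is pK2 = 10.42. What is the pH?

From K2 = [H⁺][CO3²⁻]/[HCO3⁻]:  pH = pK2 + log₁₀([CO3²⁻]/[HCO3⁻])
log₁₀(0.000158) = -3.801
pH = 10.42 + (-3.801) = 6.62

pH = 6.62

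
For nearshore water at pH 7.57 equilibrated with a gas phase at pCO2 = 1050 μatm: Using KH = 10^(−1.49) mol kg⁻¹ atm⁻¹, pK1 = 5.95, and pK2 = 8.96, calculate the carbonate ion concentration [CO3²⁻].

[CO3²⁻] = 0.0577 mmol/kg

[CO2*] = KH · pCO2 = 10^(−1.49) × 1050×10^-6 = 3.398×10^-5 mol/kg
α₀ = 1/(1 + K1/[H⁺] + K1K2/[H⁺]²) = 1/(1 + 10^+1.62 + 10^+0.23) = 0.02253
DIC = [CO2*]/α₀ = 3.398×10^-5 / 0.02253 = 1.508 mmol/kg
[CO3²⁻] = α₂·DIC; α₂ = 0.03826, so [CO3²⁻] = 0.03826 × 1.508 = 0.0577 mmol/kg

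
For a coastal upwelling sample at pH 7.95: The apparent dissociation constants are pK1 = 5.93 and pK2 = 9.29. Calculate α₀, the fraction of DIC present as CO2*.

α₀ = 0.00905

α₀ = 1 / (1 + K1/[H⁺] + K1K2/[H⁺]²) = 1 / (1 + 10^+2.02 + 10^+0.68)
   = 1 / (1 + 104.71 + 4.7863) = 1/110.50 = 0.009050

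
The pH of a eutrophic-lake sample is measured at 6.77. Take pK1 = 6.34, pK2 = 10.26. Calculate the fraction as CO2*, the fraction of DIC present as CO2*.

α₀ = 0.271

α₀ = 1 / (1 + K1/[H⁺] + K1K2/[H⁺]²) = 1 / (1 + 10^+0.43 + 10^-3.06)
   = 1 / (1 + 2.6915 + 0.00087096) = 1/3.6924 = 0.2708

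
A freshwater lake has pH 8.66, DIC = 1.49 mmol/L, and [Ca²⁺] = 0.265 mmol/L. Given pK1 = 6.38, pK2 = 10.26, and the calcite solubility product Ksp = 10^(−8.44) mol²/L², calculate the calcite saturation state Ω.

α₂ = 1 / (1 + [H⁺]/K2 + [H⁺]²/(K1K2)) = 1 / (1 + 10^+1.60 + 10^-0.68)
   = 1 / (1 + 39.811 + 0.20893) = 1/41.020 = 0.02438
[CO3²⁻] = α₂ × DIC = 0.02438 × 1.49 = 0.03632 mmol/L
Ksp = 10^(−8.44) = 3.631×10^-9
Ω = [Ca²⁺][CO3²⁻]/Ksp = (0.265×10^-3)(3.632×10^-5) / 3.631×10^-9 = 2.65

Ω = 2.65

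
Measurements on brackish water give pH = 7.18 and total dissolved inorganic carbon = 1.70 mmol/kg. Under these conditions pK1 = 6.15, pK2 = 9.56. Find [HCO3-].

[HCO3⁻] = 1.55 mmol/kg

α₁ = 1 / (1 + [H⁺]/K1 + K2/[H⁺]) = 1 / (1 + 10^-1.03 + 10^-2.38)
   = 1 / (1 + 0.093325 + 0.0041687) = 1/1.0975 = 0.9112
[HCO3⁻] = α₁ × DIC = 0.9112 × 1.70 = 1.55 mmol/kg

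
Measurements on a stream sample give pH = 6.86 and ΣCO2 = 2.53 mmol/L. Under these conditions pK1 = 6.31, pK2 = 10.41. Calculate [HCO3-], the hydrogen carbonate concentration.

[HCO3⁻] = 1.97 mmol/L

α₁ = 1 / (1 + [H⁺]/K1 + K2/[H⁺]) = 1 / (1 + 10^-0.55 + 10^-3.55)
   = 1 / (1 + 0.28184 + 0.00028184) = 1/1.2821 = 0.7800
[HCO3⁻] = α₁ × DIC = 0.7800 × 2.53 = 1.97 mmol/L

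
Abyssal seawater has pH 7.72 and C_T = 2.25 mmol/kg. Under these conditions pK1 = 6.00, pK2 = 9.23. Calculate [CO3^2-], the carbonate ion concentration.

[CO3²⁻] = 0.0662 mmol/kg

α₂ = 1 / (1 + [H⁺]/K2 + [H⁺]²/(K1K2)) = 1 / (1 + 10^+1.51 + 10^-0.21)
   = 1 / (1 + 32.359 + 0.61660) = 1/33.976 = 0.02943
[CO3²⁻] = α₂ × DIC = 0.02943 × 2.25 = 0.0662 mmol/kg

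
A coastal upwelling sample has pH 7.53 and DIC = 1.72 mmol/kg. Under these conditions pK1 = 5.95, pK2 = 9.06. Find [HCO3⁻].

[HCO3⁻] = 1.63 mmol/kg

α₁ = 1 / (1 + [H⁺]/K1 + K2/[H⁺]) = 1 / (1 + 10^-1.58 + 10^-1.53)
   = 1 / (1 + 0.026303 + 0.029512) = 1/1.0558 = 0.9471
[HCO3⁻] = α₁ × DIC = 0.9471 × 1.72 = 1.63 mmol/kg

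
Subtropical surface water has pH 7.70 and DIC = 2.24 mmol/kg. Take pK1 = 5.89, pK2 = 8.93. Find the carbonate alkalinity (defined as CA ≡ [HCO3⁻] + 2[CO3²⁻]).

CA = [HCO3⁻] + 2[CO3²⁻] = (α₁ + 2α₂)·DIC
At pH 7.70: [H⁺]/K1 = 10^-1.81 = 0.015488, K2/[H⁺] = 10^-1.23 = 0.058884
α₁ = 1/(1 + 0.015488 + 0.058884) = 1/1.0744 = 0.9308; α₂ = α₁·K2/[H⁺] = 0.05481
α₁ + 2α₂ = 1.0404
CA = 1.0404 × 2.24 = 2.33 mmol/kg

CA = 2.33 mmol/kg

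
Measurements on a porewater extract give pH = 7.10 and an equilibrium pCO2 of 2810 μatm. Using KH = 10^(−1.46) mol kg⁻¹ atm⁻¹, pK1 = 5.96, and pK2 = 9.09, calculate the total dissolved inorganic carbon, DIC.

[CO2*] = KH · pCO2 = 10^(−1.46) × 2810×10^-6 = 9.743×10^-5 mol/kg
α₀ = 1/(1 + K1/[H⁺] + K1K2/[H⁺]²) = 1/(1 + 10^+1.14 + 10^-0.85) = 0.06691
DIC = [CO2*]/α₀ = 9.743×10^-5 / 0.06691 = 1.46 mmol/kg

DIC = 1.46 mmol/kg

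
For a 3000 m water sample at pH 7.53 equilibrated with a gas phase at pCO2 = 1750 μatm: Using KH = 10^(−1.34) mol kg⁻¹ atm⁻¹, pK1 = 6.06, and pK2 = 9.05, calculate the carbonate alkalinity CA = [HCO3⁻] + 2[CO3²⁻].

CA = 2.50 mmol/kg

[CO2*] = KH · pCO2 = 10^(−1.34) × 1750×10^-6 = 7.999×10^-5 mol/kg
α₀ = 1/(1 + K1/[H⁺] + K1K2/[H⁺]²) = 1/(1 + 10^+1.47 + 10^-0.05) = 0.03184
DIC = [CO2*]/α₀ = 7.999×10^-5 / 0.03184 = 2.512 mmol/kg
CA = (α₁ + 2α₂)·DIC = (0.9398 + 2×0.02838) × 2.512 = 2.50 mmol/kg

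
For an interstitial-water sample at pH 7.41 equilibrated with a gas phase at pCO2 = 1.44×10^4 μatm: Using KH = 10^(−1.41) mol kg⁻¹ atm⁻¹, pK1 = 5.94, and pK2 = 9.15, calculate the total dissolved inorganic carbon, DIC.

DIC = 17.4 mmol/kg

[CO2*] = KH · pCO2 = 10^(−1.41) × 1.44×10^4×10^-6 = 5.602×10^-4 mol/kg
α₀ = 1/(1 + K1/[H⁺] + K1K2/[H⁺]²) = 1/(1 + 10^+1.47 + 10^-0.27) = 0.03221
DIC = [CO2*]/α₀ = 5.602×10^-4 / 0.03221 = 17.4 mmol/kg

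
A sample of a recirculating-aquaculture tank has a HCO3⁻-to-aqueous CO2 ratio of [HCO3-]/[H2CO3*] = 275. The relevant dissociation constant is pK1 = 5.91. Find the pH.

From K1 = [H⁺][HCO3-]/[H2CO3*]:  pH = pK1 + log₁₀([HCO3-]/[H2CO3*])
log₁₀(275) = +2.439
pH = 5.91 + (+2.439) = 8.35

pH = 8.35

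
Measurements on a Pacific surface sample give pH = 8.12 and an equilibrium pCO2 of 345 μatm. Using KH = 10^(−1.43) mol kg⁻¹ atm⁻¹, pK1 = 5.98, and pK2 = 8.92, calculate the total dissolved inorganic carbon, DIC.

[CO2*] = KH · pCO2 = 10^(−1.43) × 345×10^-6 = 1.282×10^-5 mol/kg
α₀ = 1/(1 + K1/[H⁺] + K1K2/[H⁺]²) = 1/(1 + 10^+2.14 + 10^+1.34) = 0.006214
DIC = [CO2*]/α₀ = 1.282×10^-5 / 0.006214 = 2.06 mmol/kg

DIC = 2.06 mmol/kg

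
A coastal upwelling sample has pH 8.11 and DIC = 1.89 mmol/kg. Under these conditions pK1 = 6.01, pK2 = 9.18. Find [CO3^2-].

[CO3²⁻] = 0.147 mmol/kg

α₂ = 1 / (1 + [H⁺]/K2 + [H⁺]²/(K1K2)) = 1 / (1 + 10^+1.07 + 10^-1.03)
   = 1 / (1 + 11.749 + 0.093325) = 1/12.842 = 0.07787
[CO3²⁻] = α₂ × DIC = 0.07787 × 1.89 = 0.147 mmol/kg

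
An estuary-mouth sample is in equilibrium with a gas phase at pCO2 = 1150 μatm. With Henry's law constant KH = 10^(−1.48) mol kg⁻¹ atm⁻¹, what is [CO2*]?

KH = 10^(−1.48) = 3.311×10^-2 mol kg⁻¹ atm⁻¹
[CO2*] = KH · pCO2 = 3.311×10^-2 × 1150×10^-6 atm = 3.81×10^-5 mol/kg

[CO2*] = 38.1 μmol/kg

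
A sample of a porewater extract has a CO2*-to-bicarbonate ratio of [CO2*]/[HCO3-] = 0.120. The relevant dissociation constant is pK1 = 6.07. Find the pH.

From K1 = [H⁺][HCO3-]/[CO2*]:  pH = pK1 − log₁₀([CO2*]/[HCO3-])
log₁₀(0.120) = -0.921
pH = 6.07 − (-0.921) = 6.99

pH = 6.99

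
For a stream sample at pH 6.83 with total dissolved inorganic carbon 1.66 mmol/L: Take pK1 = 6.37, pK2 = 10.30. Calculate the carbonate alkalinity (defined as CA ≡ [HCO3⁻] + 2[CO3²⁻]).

CA = 1.23 mmol/L

CA = [HCO3⁻] + 2[CO3²⁻] = (α₁ + 2α₂)·DIC
At pH 6.83: [H⁺]/K1 = 10^-0.46 = 0.34674, K2/[H⁺] = 10^-3.47 = 0.00033884
α₁ = 1/(1 + 0.34674 + 0.00033884) = 1/1.3471 = 0.7423; α₂ = α₁·K2/[H⁺] = 0.0002515
α₁ + 2α₂ = 0.7429
CA = 0.7429 × 1.66 = 1.23 mmol/L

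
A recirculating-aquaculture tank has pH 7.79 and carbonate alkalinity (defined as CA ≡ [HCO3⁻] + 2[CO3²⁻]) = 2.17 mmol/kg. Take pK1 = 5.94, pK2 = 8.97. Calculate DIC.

CA = [HCO3⁻] + 2[CO3²⁻] = (α₁ + 2α₂)·DIC
At pH 7.79: [H⁺]/K1 = 10^-1.85 = 0.014125, K2/[H⁺] = 10^-1.18 = 0.066069
α₁ = 1/(1 + 0.014125 + 0.066069) = 1/1.0802 = 0.9258; α₂ = α₁·K2/[H⁺] = 0.06116
α₁ + 2α₂ = 1.0481
DIC = CA / (α₁ + 2α₂) = 2.17 / 1.0481 = 2.07 mmol/kg

DIC = 2.07 mmol/kg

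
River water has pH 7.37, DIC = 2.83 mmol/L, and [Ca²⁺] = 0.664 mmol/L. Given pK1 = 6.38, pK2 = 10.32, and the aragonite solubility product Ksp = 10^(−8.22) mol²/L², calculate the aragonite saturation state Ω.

α₂ = 1 / (1 + [H⁺]/K2 + [H⁺]²/(K1K2)) = 1 / (1 + 10^+2.95 + 10^+1.96)
   = 1 / (1 + 891.25 + 91.201) = 1/983.45 = 0.001017
[CO3²⁻] = α₂ × DIC = 0.001017 × 2.83 = 0.002878 mmol/L = 2.878 μmol/L
Ksp = 10^(−8.22) = 6.026×10^-9
Ω = [Ca²⁺][CO3²⁻]/Ksp = (0.664×10^-3)(2.878×10^-6) / 6.026×10^-9 = 0.317

Ω = 0.317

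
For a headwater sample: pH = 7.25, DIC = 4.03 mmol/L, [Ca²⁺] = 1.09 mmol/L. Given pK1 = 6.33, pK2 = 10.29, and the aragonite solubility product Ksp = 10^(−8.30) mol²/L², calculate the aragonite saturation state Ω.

α₂ = 1 / (1 + [H⁺]/K2 + [H⁺]²/(K1K2)) = 1 / (1 + 10^+3.04 + 10^+2.12)
   = 1 / (1 + 1096.5 + 131.83) = 1/1229.3 = 0.0008135
[CO3²⁻] = α₂ × DIC = 0.0008135 × 4.03 = 0.003278 mmol/L = 3.278 μmol/L
Ksp = 10^(−8.30) = 5.012×10^-9
Ω = [Ca²⁺][CO3²⁻]/Ksp = (1.09×10^-3)(3.278×10^-6) / 5.012×10^-9 = 0.713

Ω = 0.713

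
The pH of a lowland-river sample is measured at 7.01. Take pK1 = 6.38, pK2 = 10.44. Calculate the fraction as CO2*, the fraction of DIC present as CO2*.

α₀ = 1 / (1 + K1/[H⁺] + K1K2/[H⁺]²) = 1 / (1 + 10^+0.63 + 10^-2.80)
   = 1 / (1 + 4.2658 + 0.0015849) = 1/5.2674 = 0.1898

α₀ = 0.190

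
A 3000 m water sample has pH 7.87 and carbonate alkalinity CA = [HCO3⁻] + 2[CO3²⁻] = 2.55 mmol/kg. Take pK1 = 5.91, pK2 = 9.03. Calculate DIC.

DIC = 2.42 mmol/kg

CA = [HCO3⁻] + 2[CO3²⁻] = (α₁ + 2α₂)·DIC
At pH 7.87: [H⁺]/K1 = 10^-1.96 = 0.010965, K2/[H⁺] = 10^-1.16 = 0.069183
α₁ = 1/(1 + 0.010965 + 0.069183) = 1/1.0801 = 0.9258; α₂ = α₁·K2/[H⁺] = 0.06405
α₁ + 2α₂ = 1.0539
DIC = CA / (α₁ + 2α₂) = 2.55 / 1.0539 = 2.42 mmol/kg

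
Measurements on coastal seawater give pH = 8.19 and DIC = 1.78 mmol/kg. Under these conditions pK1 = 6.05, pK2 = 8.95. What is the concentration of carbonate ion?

α₂ = 1 / (1 + [H⁺]/K2 + [H⁺]²/(K1K2)) = 1 / (1 + 10^+0.76 + 10^-1.38)
   = 1 / (1 + 5.7544 + 0.041687) = 1/6.7961 = 0.1471
[CO3²⁻] = α₂ × DIC = 0.1471 × 1.78 = 0.262 mmol/kg

[CO3²⁻] = 0.262 mmol/kg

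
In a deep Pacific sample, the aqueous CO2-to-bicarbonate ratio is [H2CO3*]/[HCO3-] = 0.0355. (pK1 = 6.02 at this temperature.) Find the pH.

pH = 7.47

From K1 = [H⁺][HCO3-]/[H2CO3*]:  pH = pK1 − log₁₀([H2CO3*]/[HCO3-])
log₁₀(0.0355) = -1.450
pH = 6.02 − (-1.450) = 7.47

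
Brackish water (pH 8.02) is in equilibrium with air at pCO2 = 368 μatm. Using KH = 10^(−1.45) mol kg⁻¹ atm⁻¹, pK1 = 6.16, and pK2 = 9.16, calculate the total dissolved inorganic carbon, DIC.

DIC = 1.03 mmol/kg

[CO2*] = KH · pCO2 = 10^(−1.45) × 368×10^-6 = 1.306×10^-5 mol/kg
α₀ = 1/(1 + K1/[H⁺] + K1K2/[H⁺]²) = 1/(1 + 10^+1.86 + 10^+0.72) = 0.01271
DIC = [CO2*]/α₀ = 1.306×10^-5 / 0.01271 = 1.03 mmol/kg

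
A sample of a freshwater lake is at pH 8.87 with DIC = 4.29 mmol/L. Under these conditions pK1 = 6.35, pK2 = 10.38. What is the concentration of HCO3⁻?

[HCO3⁻] = 4.15 mmol/L

α₁ = 1 / (1 + [H⁺]/K1 + K2/[H⁺]) = 1 / (1 + 10^-2.52 + 10^-1.51)
   = 1 / (1 + 0.0030200 + 0.030903) = 1/1.0339 = 0.9672
[HCO3⁻] = α₁ × DIC = 0.9672 × 4.29 = 4.15 mmol/L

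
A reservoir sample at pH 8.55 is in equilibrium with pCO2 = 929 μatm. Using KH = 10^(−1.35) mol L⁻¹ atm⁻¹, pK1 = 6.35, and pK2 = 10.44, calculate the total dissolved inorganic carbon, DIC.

DIC = 6.70 mmol/L

[CO2*] = KH · pCO2 = 10^(−1.35) × 929×10^-6 = 4.150×10^-5 mol/L
α₀ = 1/(1 + K1/[H⁺] + K1K2/[H⁺]²) = 1/(1 + 10^+2.20 + 10^+0.31) = 0.006191
DIC = [CO2*]/α₀ = 4.150×10^-5 / 0.006191 = 6.70 mmol/L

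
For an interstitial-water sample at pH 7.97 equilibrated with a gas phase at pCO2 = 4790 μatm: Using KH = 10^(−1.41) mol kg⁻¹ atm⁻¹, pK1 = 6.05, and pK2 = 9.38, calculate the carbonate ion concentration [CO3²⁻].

[CO2*] = KH · pCO2 = 10^(−1.41) × 4790×10^-6 = 1.864×10^-4 mol/kg
α₀ = 1/(1 + K1/[H⁺] + K1K2/[H⁺]²) = 1/(1 + 10^+1.92 + 10^+0.51) = 0.01144
DIC = [CO2*]/α₀ = 1.864×10^-4 / 0.01144 = 16.29 mmol/kg
[CO3²⁻] = α₂·DIC; α₂ = 0.03702, so [CO3²⁻] = 0.03702 × 16.29 = 0.603 mmol/kg

[CO3²⁻] = 0.603 mmol/kg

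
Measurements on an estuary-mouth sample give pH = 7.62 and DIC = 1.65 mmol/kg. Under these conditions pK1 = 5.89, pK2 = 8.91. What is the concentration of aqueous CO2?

α₀ = 1 / (1 + K1/[H⁺] + K1K2/[H⁺]²) = 1 / (1 + 10^+1.73 + 10^+0.44)
   = 1 / (1 + 53.703 + 2.7542) = 1/57.457 = 0.01740
[CO2*] = α₀ × DIC = 0.01740 × 1.65 = 0.0287 mmol/kg

[CO2*] = 0.0287 mmol/kg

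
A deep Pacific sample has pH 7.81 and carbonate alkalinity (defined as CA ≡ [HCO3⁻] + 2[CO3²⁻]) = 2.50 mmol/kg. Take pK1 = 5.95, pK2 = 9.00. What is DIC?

CA = [HCO3⁻] + 2[CO3²⁻] = (α₁ + 2α₂)·DIC
At pH 7.81: [H⁺]/K1 = 10^-1.86 = 0.013804, K2/[H⁺] = 10^-1.19 = 0.064565
α₁ = 1/(1 + 0.013804 + 0.064565) = 1/1.0784 = 0.9273; α₂ = α₁·K2/[H⁺] = 0.05987
α₁ + 2α₂ = 1.0471
DIC = CA / (α₁ + 2α₂) = 2.50 / 1.0471 = 2.39 mmol/kg

DIC = 2.39 mmol/kg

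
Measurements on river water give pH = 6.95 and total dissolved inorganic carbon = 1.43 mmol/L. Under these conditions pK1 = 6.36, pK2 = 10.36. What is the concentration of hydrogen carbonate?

[HCO3⁻] = 1.14 mmol/L

α₁ = 1 / (1 + [H⁺]/K1 + K2/[H⁺]) = 1 / (1 + 10^-0.59 + 10^-3.41)
   = 1 / (1 + 0.25704 + 0.00038905) = 1/1.2574 = 0.7953
[HCO3⁻] = α₁ × DIC = 0.7953 × 1.43 = 1.14 mmol/L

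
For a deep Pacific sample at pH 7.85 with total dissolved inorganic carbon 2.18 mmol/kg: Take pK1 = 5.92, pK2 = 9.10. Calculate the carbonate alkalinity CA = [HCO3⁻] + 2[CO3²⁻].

CA = 2.27 mmol/kg

CA = [HCO3⁻] + 2[CO3²⁻] = (α₁ + 2α₂)·DIC
At pH 7.85: [H⁺]/K1 = 10^-1.93 = 0.011749, K2/[H⁺] = 10^-1.25 = 0.056234
α₁ = 1/(1 + 0.011749 + 0.056234) = 1/1.0680 = 0.9363; α₂ = α₁·K2/[H⁺] = 0.05265
α₁ + 2α₂ = 1.0417
CA = 1.0417 × 2.18 = 2.27 mmol/kg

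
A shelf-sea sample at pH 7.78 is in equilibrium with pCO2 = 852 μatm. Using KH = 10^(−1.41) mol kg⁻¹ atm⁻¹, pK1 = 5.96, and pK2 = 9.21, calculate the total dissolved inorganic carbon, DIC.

[CO2*] = KH · pCO2 = 10^(−1.41) × 852×10^-6 = 3.315×10^-5 mol/kg
α₀ = 1/(1 + K1/[H⁺] + K1K2/[H⁺]²) = 1/(1 + 10^+1.82 + 10^+0.39) = 0.01438
DIC = [CO2*]/α₀ = 3.315×10^-5 / 0.01438 = 2.30 mmol/kg

DIC = 2.30 mmol/kg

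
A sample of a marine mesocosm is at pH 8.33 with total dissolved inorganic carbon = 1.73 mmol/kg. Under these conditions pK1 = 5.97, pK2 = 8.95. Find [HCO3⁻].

α₁ = 1 / (1 + [H⁺]/K1 + K2/[H⁺]) = 1 / (1 + 10^-2.36 + 10^-0.62)
   = 1 / (1 + 0.0043652 + 0.23988) = 1/1.2442 = 0.8037
[HCO3⁻] = α₁ × DIC = 0.8037 × 1.73 = 1.39 mmol/kg

[HCO3⁻] = 1.39 mmol/kg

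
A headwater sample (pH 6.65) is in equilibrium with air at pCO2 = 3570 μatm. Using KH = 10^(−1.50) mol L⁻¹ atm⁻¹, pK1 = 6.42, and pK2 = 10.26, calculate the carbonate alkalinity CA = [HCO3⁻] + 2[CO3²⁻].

CA = 0.192 mmol/L

[CO2*] = KH · pCO2 = 10^(−1.50) × 3570×10^-6 = 1.129×10^-4 mol/L
α₀ = 1/(1 + K1/[H⁺] + K1K2/[H⁺]²) = 1/(1 + 10^+0.23 + 10^-3.38) = 0.3706
DIC = [CO2*]/α₀ = 1.129×10^-4 / 0.3706 = 0.3047 mmol/L
CA = (α₁ + 2α₂)·DIC = (0.6293 + 2×0.0001545) × 0.3047 = 0.192 mmol/L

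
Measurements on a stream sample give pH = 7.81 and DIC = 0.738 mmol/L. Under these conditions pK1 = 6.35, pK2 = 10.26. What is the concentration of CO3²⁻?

α₂ = 1 / (1 + [H⁺]/K2 + [H⁺]²/(K1K2)) = 1 / (1 + 10^+2.45 + 10^+0.99)
   = 1 / (1 + 281.84 + 9.7724) = 1/292.61 = 0.003418
[CO3²⁻] = α₂ × DIC = 0.003418 × 0.738 = 0.00252 mmol/L = 2.52 μmol/L

[CO3²⁻] = 2.52 μmol/L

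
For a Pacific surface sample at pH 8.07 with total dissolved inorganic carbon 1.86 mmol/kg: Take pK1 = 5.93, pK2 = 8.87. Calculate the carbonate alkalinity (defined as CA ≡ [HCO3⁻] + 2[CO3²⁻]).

CA = [HCO3⁻] + 2[CO3²⁻] = (α₁ + 2α₂)·DIC
At pH 8.07: [H⁺]/K1 = 10^-2.14 = 0.0072444, K2/[H⁺] = 10^-0.80 = 0.15849
α₁ = 1/(1 + 0.0072444 + 0.15849) = 1/1.1657 = 0.8578; α₂ = α₁·K2/[H⁺] = 0.1360
α₁ + 2α₂ = 1.1297
CA = 1.1297 × 1.86 = 2.10 mmol/kg

CA = 2.10 mmol/kg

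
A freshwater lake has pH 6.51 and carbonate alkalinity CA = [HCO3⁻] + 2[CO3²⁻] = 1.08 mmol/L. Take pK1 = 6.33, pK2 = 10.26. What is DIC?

DIC = 1.79 mmol/L

CA = [HCO3⁻] + 2[CO3²⁻] = (α₁ + 2α₂)·DIC
At pH 6.51: [H⁺]/K1 = 10^-0.18 = 0.66069, K2/[H⁺] = 10^-3.75 = 0.00017783
α₁ = 1/(1 + 0.66069 + 0.00017783) = 1/1.6609 = 0.6021; α₂ = α₁·K2/[H⁺] = 0.0001071
α₁ + 2α₂ = 0.6023
DIC = CA / (α₁ + 2α₂) = 1.08 / 0.6023 = 1.79 mmol/L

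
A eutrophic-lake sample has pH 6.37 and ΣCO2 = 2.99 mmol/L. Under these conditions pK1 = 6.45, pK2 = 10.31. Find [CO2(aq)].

[CO2*] = 1.63 mmol/L

α₀ = 1 / (1 + K1/[H⁺] + K1K2/[H⁺]²) = 1 / (1 + 10^-0.08 + 10^-4.02)
   = 1 / (1 + 0.83176 + 9.5499×10^-5) = 1/1.8319 = 0.5459
[CO2*] = α₀ × DIC = 0.5459 × 2.99 = 1.63 mmol/L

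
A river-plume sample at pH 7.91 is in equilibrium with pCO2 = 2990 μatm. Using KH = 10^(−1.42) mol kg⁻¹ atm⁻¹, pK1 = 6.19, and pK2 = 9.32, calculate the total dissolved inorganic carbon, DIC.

[CO2*] = KH · pCO2 = 10^(−1.42) × 2990×10^-6 = 1.137×10^-4 mol/kg
α₀ = 1/(1 + K1/[H⁺] + K1K2/[H⁺]²) = 1/(1 + 10^+1.72 + 10^+0.31) = 0.01801
DIC = [CO2*]/α₀ = 1.137×10^-4 / 0.01801 = 6.31 mmol/kg

DIC = 6.31 mmol/kg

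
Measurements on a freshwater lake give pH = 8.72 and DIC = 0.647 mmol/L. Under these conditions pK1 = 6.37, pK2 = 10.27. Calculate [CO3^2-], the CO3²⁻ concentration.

α₂ = 1 / (1 + [H⁺]/K2 + [H⁺]²/(K1K2)) = 1 / (1 + 10^+1.55 + 10^-0.80)
   = 1 / (1 + 35.481 + 0.15849) = 1/36.640 = 0.02729
[CO3²⁻] = α₂ × DIC = 0.02729 × 0.647 = 0.0177 mmol/L = 17.7 μmol/L

[CO3²⁻] = 17.7 μmol/L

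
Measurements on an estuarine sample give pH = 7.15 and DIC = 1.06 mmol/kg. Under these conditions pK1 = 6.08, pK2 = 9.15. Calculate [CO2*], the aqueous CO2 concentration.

α₀ = 1 / (1 + K1/[H⁺] + K1K2/[H⁺]²) = 1 / (1 + 10^+1.07 + 10^-0.93)
   = 1 / (1 + 11.749 + 0.11749) = 1/12.866 = 0.07772
[CO2*] = α₀ × DIC = 0.07772 × 1.06 = 0.0824 mmol/kg

[CO2*] = 0.0824 mmol/kg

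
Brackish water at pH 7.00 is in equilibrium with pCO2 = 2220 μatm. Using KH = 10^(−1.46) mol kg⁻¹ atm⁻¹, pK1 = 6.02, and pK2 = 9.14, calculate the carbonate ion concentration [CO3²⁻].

[CO2*] = KH · pCO2 = 10^(−1.46) × 2220×10^-6 = 7.698×10^-5 mol/kg
α₀ = 1/(1 + K1/[H⁺] + K1K2/[H⁺]²) = 1/(1 + 10^+0.98 + 10^-1.16) = 0.09417
DIC = [CO2*]/α₀ = 7.698×10^-5 / 0.09417 = 0.8174 mmol/kg
[CO3²⁻] = α₂·DIC; α₂ = 0.006515, so [CO3²⁻] = 0.006515 × 0.8174 = 0.00533 mmol/kg = 5.33 μmol/kg

[CO3²⁻] = 5.33 μmol/kg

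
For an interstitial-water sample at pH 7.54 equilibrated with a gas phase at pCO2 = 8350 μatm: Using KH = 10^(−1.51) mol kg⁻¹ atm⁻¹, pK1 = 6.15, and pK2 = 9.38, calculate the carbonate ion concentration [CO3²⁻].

[CO2*] = KH · pCO2 = 10^(−1.51) × 8350×10^-6 = 2.580×10^-4 mol/kg
α₀ = 1/(1 + K1/[H⁺] + K1K2/[H⁺]²) = 1/(1 + 10^+1.39 + 10^-0.45) = 0.03861
DIC = [CO2*]/α₀ = 2.580×10^-4 / 0.03861 = 6.684 mmol/kg
[CO3²⁻] = α₂·DIC; α₂ = 0.01370, so [CO3²⁻] = 0.01370 × 6.684 = 0.0916 mmol/kg

[CO3²⁻] = 0.0916 mmol/kg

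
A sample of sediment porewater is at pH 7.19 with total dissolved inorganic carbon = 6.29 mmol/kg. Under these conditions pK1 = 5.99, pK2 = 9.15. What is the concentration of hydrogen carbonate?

[HCO3⁻] = 5.86 mmol/kg

α₁ = 1 / (1 + [H⁺]/K1 + K2/[H⁺]) = 1 / (1 + 10^-1.20 + 10^-1.96)
   = 1 / (1 + 0.063096 + 0.010965) = 1/1.0741 = 0.9310
[HCO3⁻] = α₁ × DIC = 0.9310 × 6.29 = 5.86 mmol/kg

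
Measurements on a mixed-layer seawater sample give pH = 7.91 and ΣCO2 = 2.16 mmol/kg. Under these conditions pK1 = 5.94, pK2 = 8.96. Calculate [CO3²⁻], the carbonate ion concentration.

[CO3²⁻] = 0.175 mmol/kg

α₂ = 1 / (1 + [H⁺]/K2 + [H⁺]²/(K1K2)) = 1 / (1 + 10^+1.05 + 10^-0.92)
   = 1 / (1 + 11.220 + 0.12023) = 1/12.340 = 0.08103
[CO3²⁻] = α₂ × DIC = 0.08103 × 2.16 = 0.175 mmol/kg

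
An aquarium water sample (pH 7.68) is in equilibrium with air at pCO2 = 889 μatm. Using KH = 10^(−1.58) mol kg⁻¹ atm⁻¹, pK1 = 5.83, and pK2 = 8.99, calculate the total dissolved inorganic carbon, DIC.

[CO2*] = KH · pCO2 = 10^(−1.58) × 889×10^-6 = 2.338×10^-5 mol/kg
α₀ = 1/(1 + K1/[H⁺] + K1K2/[H⁺]²) = 1/(1 + 10^+1.85 + 10^+0.54) = 0.01329
DIC = [CO2*]/α₀ = 2.338×10^-5 / 0.01329 = 1.76 mmol/kg

DIC = 1.76 mmol/kg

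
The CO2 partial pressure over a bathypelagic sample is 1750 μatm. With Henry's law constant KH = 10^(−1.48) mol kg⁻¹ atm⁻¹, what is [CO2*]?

KH = 10^(−1.48) = 3.311×10^-2 mol kg⁻¹ atm⁻¹
[CO2*] = KH · pCO2 = 3.311×10^-2 × 1750×10^-6 atm = 5.79×10^-5 mol/kg

[CO2*] = 57.9 μmol/kg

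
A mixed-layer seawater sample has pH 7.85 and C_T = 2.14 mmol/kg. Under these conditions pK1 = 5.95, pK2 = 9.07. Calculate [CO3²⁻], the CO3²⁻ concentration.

α₂ = 1 / (1 + [H⁺]/K2 + [H⁺]²/(K1K2)) = 1 / (1 + 10^+1.22 + 10^-0.68)
   = 1 / (1 + 16.596 + 0.20893) = 1/17.805 = 0.05616
[CO3²⁻] = α₂ × DIC = 0.05616 × 2.14 = 0.120 mmol/kg

[CO3²⁻] = 0.120 mmol/kg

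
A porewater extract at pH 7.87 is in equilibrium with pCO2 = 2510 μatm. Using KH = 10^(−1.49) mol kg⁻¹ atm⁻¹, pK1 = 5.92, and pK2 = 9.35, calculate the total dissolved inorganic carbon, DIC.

[CO2*] = KH · pCO2 = 10^(−1.49) × 2510×10^-6 = 8.122×10^-5 mol/kg
α₀ = 1/(1 + K1/[H⁺] + K1K2/[H⁺]²) = 1/(1 + 10^+1.95 + 10^+0.47) = 0.01074
DIC = [CO2*]/α₀ = 8.122×10^-5 / 0.01074 = 7.56 mmol/kg

DIC = 7.56 mmol/kg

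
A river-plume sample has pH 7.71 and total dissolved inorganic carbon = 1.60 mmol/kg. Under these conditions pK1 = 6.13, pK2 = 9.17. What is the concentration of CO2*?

α₀ = 1 / (1 + K1/[H⁺] + K1K2/[H⁺]²) = 1 / (1 + 10^+1.58 + 10^+0.12)
   = 1 / (1 + 38.019 + 1.3183) = 1/40.337 = 0.02479
[CO2*] = α₀ × DIC = 0.02479 × 1.60 = 0.0397 mmol/kg

[CO2*] = 0.0397 mmol/kg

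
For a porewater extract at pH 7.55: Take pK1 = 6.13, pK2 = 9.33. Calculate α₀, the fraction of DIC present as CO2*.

α₀ = 1 / (1 + K1/[H⁺] + K1K2/[H⁺]²) = 1 / (1 + 10^+1.42 + 10^-0.36)
   = 1 / (1 + 26.303 + 0.43652) = 1/27.739 = 0.03605

α₀ = 0.0361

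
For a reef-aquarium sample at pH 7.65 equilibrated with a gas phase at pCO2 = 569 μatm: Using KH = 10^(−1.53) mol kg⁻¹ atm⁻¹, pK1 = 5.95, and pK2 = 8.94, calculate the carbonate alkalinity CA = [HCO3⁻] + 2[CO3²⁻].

[CO2*] = KH · pCO2 = 10^(−1.53) × 569×10^-6 = 1.679×10^-5 mol/kg
α₀ = 1/(1 + K1/[H⁺] + K1K2/[H⁺]²) = 1/(1 + 10^+1.70 + 10^+0.41) = 0.01863
DIC = [CO2*]/α₀ = 1.679×10^-5 / 0.01863 = 0.9016 mmol/kg
CA = (α₁ + 2α₂)·DIC = (0.9335 + 2×0.04788) × 0.9016 = 0.928 mmol/kg

CA = 0.928 mmol/kg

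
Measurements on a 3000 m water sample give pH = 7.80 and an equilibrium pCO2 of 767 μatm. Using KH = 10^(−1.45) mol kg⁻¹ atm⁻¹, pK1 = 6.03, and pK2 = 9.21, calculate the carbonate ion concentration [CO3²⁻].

[CO2*] = KH · pCO2 = 10^(−1.45) × 767×10^-6 = 2.721×10^-5 mol/kg
α₀ = 1/(1 + K1/[H⁺] + K1K2/[H⁺]²) = 1/(1 + 10^+1.77 + 10^+0.36) = 0.01608
DIC = [CO2*]/α₀ = 2.721×10^-5 / 0.01608 = 1.692 mmol/kg
[CO3²⁻] = α₂·DIC; α₂ = 0.03685, so [CO3²⁻] = 0.03685 × 1.692 = 0.0623 mmol/kg

[CO3²⁻] = 0.0623 mmol/kg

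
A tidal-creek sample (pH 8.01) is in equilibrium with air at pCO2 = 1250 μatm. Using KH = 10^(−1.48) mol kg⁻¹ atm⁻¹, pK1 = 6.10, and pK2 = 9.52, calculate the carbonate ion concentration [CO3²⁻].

[CO2*] = KH · pCO2 = 10^(−1.48) × 1250×10^-6 = 4.139×10^-5 mol/kg
α₀ = 1/(1 + K1/[H⁺] + K1K2/[H⁺]²) = 1/(1 + 10^+1.91 + 10^+0.40) = 0.01179
DIC = [CO2*]/α₀ = 4.139×10^-5 / 0.01179 = 3.510 mmol/kg
[CO3²⁻] = α₂·DIC; α₂ = 0.02962, so [CO3²⁻] = 0.02962 × 3.510 = 0.104 mmol/kg

[CO3²⁻] = 0.104 mmol/kg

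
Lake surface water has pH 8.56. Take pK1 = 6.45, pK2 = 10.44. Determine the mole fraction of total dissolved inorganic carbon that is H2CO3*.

α₀ = 1 / (1 + K1/[H⁺] + K1K2/[H⁺]²) = 1 / (1 + 10^+2.11 + 10^+0.23)
   = 1 / (1 + 128.82 + 1.6982) = 1/131.52 = 0.007603

α₀ = 0.00760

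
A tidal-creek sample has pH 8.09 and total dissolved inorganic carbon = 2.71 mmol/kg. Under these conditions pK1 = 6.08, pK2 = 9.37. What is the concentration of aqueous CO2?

α₀ = 1 / (1 + K1/[H⁺] + K1K2/[H⁺]²) = 1 / (1 + 10^+2.01 + 10^+0.73)
   = 1 / (1 + 102.33 + 5.3703) = 1/108.70 = 0.009200
[CO2*] = α₀ × DIC = 0.009200 × 2.71 = 0.0249 mmol/kg

[CO2*] = 0.0249 mmol/kg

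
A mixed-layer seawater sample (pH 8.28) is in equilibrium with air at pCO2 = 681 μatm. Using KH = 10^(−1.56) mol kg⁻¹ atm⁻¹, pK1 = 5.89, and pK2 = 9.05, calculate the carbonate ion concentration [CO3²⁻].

[CO2*] = KH · pCO2 = 10^(−1.56) × 681×10^-6 = 1.876×10^-5 mol/kg
α₀ = 1/(1 + K1/[H⁺] + K1K2/[H⁺]²) = 1/(1 + 10^+2.39 + 10^+1.62) = 0.003470
DIC = [CO2*]/α₀ = 1.876×10^-5 / 0.003470 = 5.405 mmol/kg
[CO3²⁻] = α₂·DIC; α₂ = 0.1447, so [CO3²⁻] = 0.1447 × 5.405 = 0.782 mmol/kg

[CO3²⁻] = 0.782 mmol/kg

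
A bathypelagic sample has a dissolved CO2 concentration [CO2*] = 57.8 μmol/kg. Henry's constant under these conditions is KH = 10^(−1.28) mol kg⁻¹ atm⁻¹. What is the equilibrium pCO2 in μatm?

KH = 10^(−1.28) = 5.248×10^-2 mol kg⁻¹ atm⁻¹
pCO2 = [CO2*]/KH = 57.8×10^-6 / 5.248×10^-2 = 1.10×10^-3 atm = 1100 μatm

pCO2 = 1100 μatm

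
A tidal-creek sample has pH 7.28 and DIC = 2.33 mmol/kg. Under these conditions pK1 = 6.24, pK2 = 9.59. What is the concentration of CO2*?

[CO2*] = 0.194 mmol/kg

α₀ = 1 / (1 + K1/[H⁺] + K1K2/[H⁺]²) = 1 / (1 + 10^+1.04 + 10^-1.27)
   = 1 / (1 + 10.965 + 0.053703) = 1/12.018 = 0.08321
[CO2*] = α₀ × DIC = 0.08321 × 2.33 = 0.194 mmol/kg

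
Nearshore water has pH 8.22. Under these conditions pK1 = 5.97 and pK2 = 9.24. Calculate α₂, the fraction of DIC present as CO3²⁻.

α₂ = 1 / (1 + [H⁺]/K2 + [H⁺]²/(K1K2)) = 1 / (1 + 10^+1.02 + 10^-1.23)
   = 1 / (1 + 10.471 + 0.058884) = 1/11.530 = 0.08673

α₂ = 0.0867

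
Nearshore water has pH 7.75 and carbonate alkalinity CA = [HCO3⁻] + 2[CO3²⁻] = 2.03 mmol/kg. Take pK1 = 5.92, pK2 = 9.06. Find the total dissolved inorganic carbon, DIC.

DIC = 1.97 mmol/kg

CA = [HCO3⁻] + 2[CO3²⁻] = (α₁ + 2α₂)·DIC
At pH 7.75: [H⁺]/K1 = 10^-1.83 = 0.014791, K2/[H⁺] = 10^-1.31 = 0.048978
α₁ = 1/(1 + 0.014791 + 0.048978) = 1/1.0638 = 0.9401; α₂ = α₁·K2/[H⁺] = 0.04604
α₁ + 2α₂ = 1.0321
DIC = CA / (α₁ + 2α₂) = 2.03 / 1.0321 = 1.97 mmol/kg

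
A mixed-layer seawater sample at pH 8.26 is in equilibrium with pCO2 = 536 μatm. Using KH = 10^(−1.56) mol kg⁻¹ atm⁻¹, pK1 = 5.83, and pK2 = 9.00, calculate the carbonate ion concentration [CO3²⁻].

[CO3²⁻] = 0.723 mmol/kg

[CO2*] = KH · pCO2 = 10^(−1.56) × 536×10^-6 = 1.476×10^-5 mol/kg
α₀ = 1/(1 + K1/[H⁺] + K1K2/[H⁺]²) = 1/(1 + 10^+2.43 + 10^+1.69) = 0.003134
DIC = [CO2*]/α₀ = 1.476×10^-5 / 0.003134 = 4.711 mmol/kg
[CO3²⁻] = α₂·DIC; α₂ = 0.1535, so [CO3²⁻] = 0.1535 × 4.711 = 0.723 mmol/kg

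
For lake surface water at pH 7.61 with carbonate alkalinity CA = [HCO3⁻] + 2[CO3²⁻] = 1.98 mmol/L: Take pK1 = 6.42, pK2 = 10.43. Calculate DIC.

CA = [HCO3⁻] + 2[CO3²⁻] = (α₁ + 2α₂)·DIC
At pH 7.61: [H⁺]/K1 = 10^-1.19 = 0.064565, K2/[H⁺] = 10^-2.82 = 0.0015136
α₁ = 1/(1 + 0.064565 + 0.0015136) = 1/1.0661 = 0.9380; α₂ = α₁·K2/[H⁺] = 0.001420
α₁ + 2α₂ = 0.9409
DIC = CA / (α₁ + 2α₂) = 1.98 / 0.9409 = 2.10 mmol/L

DIC = 2.10 mmol/L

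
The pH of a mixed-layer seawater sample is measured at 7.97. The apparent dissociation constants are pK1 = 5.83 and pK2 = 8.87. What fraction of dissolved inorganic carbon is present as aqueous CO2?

α₀ = 0.00639

α₀ = 1 / (1 + K1/[H⁺] + K1K2/[H⁺]²) = 1 / (1 + 10^+2.14 + 10^+1.24)
   = 1 / (1 + 138.04 + 17.378) = 1/156.42 = 0.006393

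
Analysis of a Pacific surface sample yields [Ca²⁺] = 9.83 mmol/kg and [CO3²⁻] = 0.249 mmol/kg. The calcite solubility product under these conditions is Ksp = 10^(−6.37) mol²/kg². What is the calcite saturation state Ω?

Ω = 5.74

Ksp = 10^(−6.37) = 4.266×10^-7
Ω = [Ca²⁺][CO3²⁻]/Ksp = (9.83×10^-3)(0.249×10^-3) / 4.266×10^-7 = 5.74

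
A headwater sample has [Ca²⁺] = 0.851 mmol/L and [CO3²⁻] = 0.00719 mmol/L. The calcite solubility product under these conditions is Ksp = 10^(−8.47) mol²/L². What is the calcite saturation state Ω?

Ksp = 10^(−8.47) = 3.388×10^-9
Ω = [Ca²⁺][CO3²⁻]/Ksp = (0.851×10^-3)(0.00719×10^-3) / 3.388×10^-9 = 1.81

Ω = 1.81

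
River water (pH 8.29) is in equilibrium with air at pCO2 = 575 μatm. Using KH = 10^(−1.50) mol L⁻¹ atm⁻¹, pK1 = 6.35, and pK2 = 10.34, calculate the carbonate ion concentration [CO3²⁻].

[CO3²⁻] = 14.1 μmol/L

[CO2*] = KH · pCO2 = 10^(−1.50) × 575×10^-6 = 1.818×10^-5 mol/L
α₀ = 1/(1 + K1/[H⁺] + K1K2/[H⁺]²) = 1/(1 + 10^+1.94 + 10^-0.11) = 0.01125
DIC = [CO2*]/α₀ = 1.818×10^-5 / 0.01125 = 1.616 mmol/L
[CO3²⁻] = α₂·DIC; α₂ = 0.008734, so [CO3²⁻] = 0.008734 × 1.616 = 0.0141 mmol/L = 14.1 μmol/L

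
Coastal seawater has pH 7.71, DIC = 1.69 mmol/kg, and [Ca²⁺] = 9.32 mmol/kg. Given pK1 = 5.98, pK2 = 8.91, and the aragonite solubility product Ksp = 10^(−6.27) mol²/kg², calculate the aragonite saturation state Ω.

Ω = 1.71

α₂ = 1 / (1 + [H⁺]/K2 + [H⁺]²/(K1K2)) = 1 / (1 + 10^+1.20 + 10^-0.53)
   = 1 / (1 + 15.849 + 0.29512) = 1/17.144 = 0.05833
[CO3²⁻] = α₂ × DIC = 0.05833 × 1.69 = 0.09858 mmol/kg
Ksp = 10^(−6.27) = 5.370×10^-7
Ω = [Ca²⁺][CO3²⁻]/Ksp = (9.32×10^-3)(9.858×10^-5) / 5.370×10^-7 = 1.71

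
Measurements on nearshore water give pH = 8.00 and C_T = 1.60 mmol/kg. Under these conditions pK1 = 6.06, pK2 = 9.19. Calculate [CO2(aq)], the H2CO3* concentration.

α₀ = 1 / (1 + K1/[H⁺] + K1K2/[H⁺]²) = 1 / (1 + 10^+1.94 + 10^+0.75)
   = 1 / (1 + 87.096 + 5.6234) = 1/93.720 = 0.01067
[CO2*] = α₀ × DIC = 0.01067 × 1.60 = 0.0171 mmol/kg = 17.1 μmol/kg

[CO2*] = 17.1 μmol/kg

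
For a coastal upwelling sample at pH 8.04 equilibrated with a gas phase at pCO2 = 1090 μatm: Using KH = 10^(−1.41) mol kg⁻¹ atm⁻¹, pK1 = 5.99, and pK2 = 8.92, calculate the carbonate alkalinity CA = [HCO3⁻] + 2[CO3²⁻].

[CO2*] = KH · pCO2 = 10^(−1.41) × 1090×10^-6 = 4.241×10^-5 mol/kg
α₀ = 1/(1 + K1/[H⁺] + K1K2/[H⁺]²) = 1/(1 + 10^+2.05 + 10^+1.17) = 0.007813
DIC = [CO2*]/α₀ = 4.241×10^-5 / 0.007813 = 5.428 mmol/kg
CA = (α₁ + 2α₂)·DIC = (0.8766 + 2×0.1156) × 5.428 = 6.01 mmol/kg

CA = 6.01 mmol/kg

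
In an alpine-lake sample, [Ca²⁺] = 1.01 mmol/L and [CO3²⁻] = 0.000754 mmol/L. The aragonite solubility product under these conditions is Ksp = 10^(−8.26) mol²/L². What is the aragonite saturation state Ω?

Ω = 0.139

Ksp = 10^(−8.26) = 5.495×10^-9
Ω = [Ca²⁺][CO3²⁻]/Ksp = (1.01×10^-3)(0.000754×10^-3) / 5.495×10^-9 = 0.139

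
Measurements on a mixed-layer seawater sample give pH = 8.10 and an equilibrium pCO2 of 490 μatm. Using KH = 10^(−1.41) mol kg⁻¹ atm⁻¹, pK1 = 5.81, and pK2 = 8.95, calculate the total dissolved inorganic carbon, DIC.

[CO2*] = KH · pCO2 = 10^(−1.41) × 490×10^-6 = 1.906×10^-5 mol/kg
α₀ = 1/(1 + K1/[H⁺] + K1K2/[H⁺]²) = 1/(1 + 10^+2.29 + 10^+1.44) = 0.004474
DIC = [CO2*]/α₀ = 1.906×10^-5 / 0.004474 = 4.26 mmol/kg

DIC = 4.26 mmol/kg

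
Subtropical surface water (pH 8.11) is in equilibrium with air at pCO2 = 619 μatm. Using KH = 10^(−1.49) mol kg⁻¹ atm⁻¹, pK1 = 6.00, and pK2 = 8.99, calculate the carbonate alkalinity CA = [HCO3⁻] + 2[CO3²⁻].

[CO2*] = KH · pCO2 = 10^(−1.49) × 619×10^-6 = 2.003×10^-5 mol/kg
α₀ = 1/(1 + K1/[H⁺] + K1K2/[H⁺]²) = 1/(1 + 10^+2.11 + 10^+1.23) = 0.006812
DIC = [CO2*]/α₀ = 2.003×10^-5 / 0.006812 = 2.941 mmol/kg
CA = (α₁ + 2α₂)·DIC = (0.8775 + 2×0.1157) × 2.941 = 3.26 mmol/kg

CA = 3.26 mmol/kg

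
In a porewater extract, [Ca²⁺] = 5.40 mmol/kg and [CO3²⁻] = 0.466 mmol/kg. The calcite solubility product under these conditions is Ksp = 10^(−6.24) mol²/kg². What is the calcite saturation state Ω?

Ω = 4.37

Ksp = 10^(−6.24) = 5.754×10^-7
Ω = [Ca²⁺][CO3²⁻]/Ksp = (5.40×10^-3)(0.466×10^-3) / 5.754×10^-7 = 4.37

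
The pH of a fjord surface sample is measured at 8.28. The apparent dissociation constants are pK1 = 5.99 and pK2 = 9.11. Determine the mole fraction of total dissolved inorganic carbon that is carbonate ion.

α₂ = 1 / (1 + [H⁺]/K2 + [H⁺]²/(K1K2)) = 1 / (1 + 10^+0.83 + 10^-1.46)
   = 1 / (1 + 6.7608 + 0.034674) = 1/7.7955 = 0.1283

α₂ = 0.128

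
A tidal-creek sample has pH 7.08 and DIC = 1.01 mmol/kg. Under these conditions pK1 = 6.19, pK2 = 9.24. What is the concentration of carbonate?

[CO3²⁻] = 6.15 μmol/kg

α₂ = 1 / (1 + [H⁺]/K2 + [H⁺]²/(K1K2)) = 1 / (1 + 10^+2.16 + 10^+1.27)
   = 1 / (1 + 144.54 + 18.621) = 1/164.16 = 0.006091
[CO3²⁻] = α₂ × DIC = 0.006091 × 1.01 = 0.00615 mmol/kg = 6.15 μmol/kg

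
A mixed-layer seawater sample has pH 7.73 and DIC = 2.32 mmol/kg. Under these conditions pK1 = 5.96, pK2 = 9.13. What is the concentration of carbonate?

[CO3²⁻] = 0.0874 mmol/kg

α₂ = 1 / (1 + [H⁺]/K2 + [H⁺]²/(K1K2)) = 1 / (1 + 10^+1.40 + 10^-0.37)
   = 1 / (1 + 25.119 + 0.42658) = 1/26.545 = 0.03767
[CO3²⁻] = α₂ × DIC = 0.03767 × 2.32 = 0.0874 mmol/kg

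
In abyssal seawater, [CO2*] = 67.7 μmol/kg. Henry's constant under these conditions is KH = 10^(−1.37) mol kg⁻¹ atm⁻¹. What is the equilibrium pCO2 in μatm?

pCO2 = 1590 μatm

KH = 10^(−1.37) = 4.266×10^-2 mol kg⁻¹ atm⁻¹
pCO2 = [CO2*]/KH = 67.7×10^-6 / 4.266×10^-2 = 1.59×10^-3 atm = 1590 μatm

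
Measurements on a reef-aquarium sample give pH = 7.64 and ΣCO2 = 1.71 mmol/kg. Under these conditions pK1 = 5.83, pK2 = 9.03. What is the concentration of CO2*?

[CO2*] = 0.0251 mmol/kg

α₀ = 1 / (1 + K1/[H⁺] + K1K2/[H⁺]²) = 1 / (1 + 10^+1.81 + 10^+0.42)
   = 1 / (1 + 64.565 + 2.6303) = 1/68.196 = 0.01466
[CO2*] = α₀ × DIC = 0.01466 × 1.71 = 0.0251 mmol/kg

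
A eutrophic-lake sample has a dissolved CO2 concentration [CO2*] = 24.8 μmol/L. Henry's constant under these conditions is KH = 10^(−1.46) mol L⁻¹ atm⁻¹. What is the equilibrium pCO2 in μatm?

pCO2 = 715 μatm

KH = 10^(−1.46) = 3.467×10^-2 mol L⁻¹ atm⁻¹
pCO2 = [CO2*]/KH = 24.8×10^-6 / 3.467×10^-2 = 7.15×10^-4 atm = 715 μatm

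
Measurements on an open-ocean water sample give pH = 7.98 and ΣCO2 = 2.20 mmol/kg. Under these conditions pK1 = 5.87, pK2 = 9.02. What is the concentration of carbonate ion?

[CO3²⁻] = 0.183 mmol/kg

α₂ = 1 / (1 + [H⁺]/K2 + [H⁺]²/(K1K2)) = 1 / (1 + 10^+1.04 + 10^-1.07)
   = 1 / (1 + 10.965 + 0.085114) = 1/12.050 = 0.08299
[CO3²⁻] = α₂ × DIC = 0.08299 × 2.20 = 0.183 mmol/kg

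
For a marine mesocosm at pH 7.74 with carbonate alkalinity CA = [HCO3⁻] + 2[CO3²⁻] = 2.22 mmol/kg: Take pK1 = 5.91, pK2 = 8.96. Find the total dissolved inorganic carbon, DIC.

CA = [HCO3⁻] + 2[CO3²⁻] = (α₁ + 2α₂)·DIC
At pH 7.74: [H⁺]/K1 = 10^-1.83 = 0.014791, K2/[H⁺] = 10^-1.22 = 0.060256
α₁ = 1/(1 + 0.014791 + 0.060256) = 1/1.0750 = 0.9302; α₂ = α₁·K2/[H⁺] = 0.05605
α₁ + 2α₂ = 1.0423
DIC = CA / (α₁ + 2α₂) = 2.22 / 1.0423 = 2.13 mmol/kg

DIC = 2.13 mmol/kg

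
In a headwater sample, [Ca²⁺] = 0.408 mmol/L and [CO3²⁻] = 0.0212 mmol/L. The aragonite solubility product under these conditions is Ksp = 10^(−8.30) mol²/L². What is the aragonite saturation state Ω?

Ω = 1.73

Ksp = 10^(−8.30) = 5.012×10^-9
Ω = [Ca²⁺][CO3²⁻]/Ksp = (0.408×10^-3)(0.0212×10^-3) / 5.012×10^-9 = 1.73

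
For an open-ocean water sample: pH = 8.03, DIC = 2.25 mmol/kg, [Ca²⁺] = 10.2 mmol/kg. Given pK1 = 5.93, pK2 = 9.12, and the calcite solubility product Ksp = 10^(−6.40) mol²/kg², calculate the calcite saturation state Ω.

α₂ = 1 / (1 + [H⁺]/K2 + [H⁺]²/(K1K2)) = 1 / (1 + 10^+1.09 + 10^-1.01)
   = 1 / (1 + 12.303 + 0.097724) = 1/13.400 = 0.07462
[CO3²⁻] = α₂ × DIC = 0.07462 × 2.25 = 0.1679 mmol/kg
Ksp = 10^(−6.40) = 3.981×10^-7
Ω = [Ca²⁺][CO3²⁻]/Ksp = (10.2×10^-3)(1.679×10^-4) / 3.981×10^-7 = 4.30

Ω = 4.30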